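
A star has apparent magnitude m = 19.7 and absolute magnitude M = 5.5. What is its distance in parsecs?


d = 10^((m - M + 5)/5) = 10^((19.7 - 5.5 + 5)/5) = 6918.3097

6918.3097 pc


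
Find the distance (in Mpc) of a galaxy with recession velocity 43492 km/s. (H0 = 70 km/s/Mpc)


d = v / H0 = 43492 / 70 = 621.3143

621.3143 Mpc


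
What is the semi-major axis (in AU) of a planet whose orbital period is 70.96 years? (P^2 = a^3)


a = P^(2/3) = 70.96^(2/3) = 17.1399

17.1399 AU


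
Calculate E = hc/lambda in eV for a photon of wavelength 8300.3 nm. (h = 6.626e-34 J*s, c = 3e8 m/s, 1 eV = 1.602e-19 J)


E = hc/lambda = 6.626e-34 * 3e8 / 8.300e-06 = 2.395e-20 J = 0.1495 eV

0.1495 eV


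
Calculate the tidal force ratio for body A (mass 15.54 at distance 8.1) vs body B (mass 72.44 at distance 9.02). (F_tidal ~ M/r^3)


Ratio = (M1/r1^3) / (M2/r2^3) = (15.54/8.1^3) / (72.44/9.02^3) = 0.2962

0.2962


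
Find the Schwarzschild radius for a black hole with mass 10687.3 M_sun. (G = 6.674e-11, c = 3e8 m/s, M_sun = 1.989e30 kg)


M = 10687.3 * 1.989e30 kg = 2.12570397e+34 kg. rs = 2GM/c^2 = 2 * 6.674e-11 * 2.12570397e+34 / (3e8)^2 = 3.153e+07

3.153e+07 m


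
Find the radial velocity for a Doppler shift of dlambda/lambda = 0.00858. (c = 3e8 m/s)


v = (dlambda/lambda) * c = 0.00858 * 3e8 = 2.574e+06

2.574e+06 m/s


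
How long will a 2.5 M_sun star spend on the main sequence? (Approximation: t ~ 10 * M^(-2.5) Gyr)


t = 10 * M^(-2.5) = 10 * 2.5^(-2.5) = 1.0119

1.0119 Gyr


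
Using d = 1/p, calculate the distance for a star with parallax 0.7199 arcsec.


d = 1/p = 1/0.7199 = 1.3891

1.3891 pc


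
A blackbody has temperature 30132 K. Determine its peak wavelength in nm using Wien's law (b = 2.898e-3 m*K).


lam_max = b / T = 2.898e-3 / 30132 = 9.618e-08 m = 96.1768 nm

96.1768 nm


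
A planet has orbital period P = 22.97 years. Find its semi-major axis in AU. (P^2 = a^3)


a = P^(2/3) = 22.97^(2/3) = 8.0805

8.0805 AU


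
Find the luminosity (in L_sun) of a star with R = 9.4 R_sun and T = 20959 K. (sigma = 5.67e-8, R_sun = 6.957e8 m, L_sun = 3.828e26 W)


R = 9.4 * 6.957e8 m = 6.53958e+09 m. L = 4*pi*R^2*sigma*T^4 = 4*pi*(6.53958e+09)^2 * 5.67e-8 * 20959^4 = 5.879966713e+30 W. L/L_sun = 5.879966713e+30 / 3.828e26 = 15360.4146

15360.4146 L_sun


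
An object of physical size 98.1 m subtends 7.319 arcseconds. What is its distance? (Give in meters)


D = size / theta_rad, theta_rad = 7.319 * pi/(180*3600) = 3.548e-05, D = 2.765e+06

2.765e+06 m


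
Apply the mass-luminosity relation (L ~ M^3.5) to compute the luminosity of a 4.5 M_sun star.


L/L_sun = (M/M_sun)^3.5 = 4.5^3.5 = 193.3053

193.3053 L_sun


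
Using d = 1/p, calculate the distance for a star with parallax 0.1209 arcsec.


d = 1/p = 1/0.1209 = 8.2713

8.2713 pc


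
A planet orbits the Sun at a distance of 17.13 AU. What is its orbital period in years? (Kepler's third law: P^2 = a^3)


P = a^(3/2) = 17.13^1.5 = 70.8983

70.8983 years


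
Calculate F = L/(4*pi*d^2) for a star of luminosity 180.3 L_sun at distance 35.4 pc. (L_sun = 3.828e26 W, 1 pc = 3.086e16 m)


F = L / (4*pi*d^2) = 6.902e+28 / (4*pi*(1.092e+18)^2) = 4.602e-09

4.602e-09 W/m^2


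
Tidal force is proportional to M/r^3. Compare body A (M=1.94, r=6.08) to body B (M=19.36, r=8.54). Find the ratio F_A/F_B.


Ratio = (M1/r1^3) / (M2/r2^3) = (1.94/6.08^3) / (19.36/8.54^3) = 0.2777

0.2777


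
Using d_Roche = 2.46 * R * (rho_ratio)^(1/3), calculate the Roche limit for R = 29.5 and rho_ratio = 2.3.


d_Roche = 2.46 * 29.5 * 2.3^(1/3) = 95.7928

95.7928


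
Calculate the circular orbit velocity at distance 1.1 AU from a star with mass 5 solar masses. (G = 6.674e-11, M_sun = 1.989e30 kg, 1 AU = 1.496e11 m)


v = sqrt(GM/r) = sqrt(6.674e-11 * 9.945e+30 / 1.646e+11) = 63508.7194

63508.7194 m/s


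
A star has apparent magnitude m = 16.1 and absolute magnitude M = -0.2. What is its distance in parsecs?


d = 10^((m - M + 5)/5) = 10^((16.1 - -0.2 + 5)/5) = 18197.0086

18197.0086 pc


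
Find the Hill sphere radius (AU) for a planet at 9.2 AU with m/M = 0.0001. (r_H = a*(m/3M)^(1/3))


r_H = a * (m/3M)^(1/3) = 9.2 * (0.0001/3)^(1/3) = 0.2961

0.2961 AU


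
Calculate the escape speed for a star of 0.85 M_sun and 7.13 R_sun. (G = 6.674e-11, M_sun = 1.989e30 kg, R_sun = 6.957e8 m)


M = 0.85 * 1.989e30 kg = 1.69065e+30 kg; R = 7.13 * 6.957e8 m = 4.960341e+09 m. v_esc = sqrt(2GM/R) = sqrt(2 * 6.674e-11 * 1.69065e+30 / 4.960341e+09) = 213294.2691

213294.2691 m/s


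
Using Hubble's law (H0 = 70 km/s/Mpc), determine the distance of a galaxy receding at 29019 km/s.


d = v / H0 = 29019 / 70 = 414.5571

414.5571 Mpc


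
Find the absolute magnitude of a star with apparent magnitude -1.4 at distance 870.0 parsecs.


M = m - 5*log10(d) + 5 = -1.4 - 5*log10(870.0) + 5 = -11.0976

-11.0976


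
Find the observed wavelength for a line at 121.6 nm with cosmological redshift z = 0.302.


lam_obs = lam_emit * (1 + z) = 121.6 * (1 + 0.302) = 158.3232

158.3232 nm


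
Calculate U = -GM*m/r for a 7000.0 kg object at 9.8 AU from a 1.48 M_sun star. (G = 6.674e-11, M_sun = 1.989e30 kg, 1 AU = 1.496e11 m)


M = 1.48 * 1.989e30 kg = 2.94372e+30 kg; r = 9.8 AU * 1.496e11 m/AU = 1.46608e+12 m. U = -GM*m/r = -(6.674e-11 * 2.94372e+30 * 7000.0) / 1.46608e+12 = -9.380e+11

-9.380e+11 J


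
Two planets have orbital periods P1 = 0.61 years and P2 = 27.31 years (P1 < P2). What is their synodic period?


1/P_syn = |1/P1 - 1/P2| = |1/0.61 - 1/27.31| => P_syn = 0.6239

0.6239 years


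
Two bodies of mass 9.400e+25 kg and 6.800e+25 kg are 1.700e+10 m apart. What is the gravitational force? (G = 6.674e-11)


F = G*m1*m2/r^2 = 6.674e-11 * 9.400e+25 * 6.800e+25 / (1.700e+10)^2 = 6.674e-11 * 6.392e+51 / 2.890e+20 = 1.476e+21

1.476e+21 N


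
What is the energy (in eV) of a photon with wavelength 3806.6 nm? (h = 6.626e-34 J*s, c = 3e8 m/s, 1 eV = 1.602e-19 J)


E = hc/lambda = 6.626e-34 * 3e8 / 3.807e-06 = 5.222e-20 J = 0.326 eV

0.326 eV


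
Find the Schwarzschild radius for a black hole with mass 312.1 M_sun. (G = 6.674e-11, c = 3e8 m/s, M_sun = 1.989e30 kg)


M = 312.1 * 1.989e30 kg = 6.207669e+32 kg. rs = 2GM/c^2 = 2 * 6.674e-11 * 6.207669e+32 / (3e8)^2 = 920666.2868

920666.2868 m


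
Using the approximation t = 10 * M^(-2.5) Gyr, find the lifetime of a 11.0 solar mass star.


t = 10 * M^(-2.5) = 10 * 11.0^(-2.5) = 0.0249

0.0249 Gyr


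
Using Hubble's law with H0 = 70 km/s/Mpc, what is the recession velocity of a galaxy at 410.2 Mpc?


v = H0 * d = 70 * 410.2 = 28714.0

28714.0 km/s


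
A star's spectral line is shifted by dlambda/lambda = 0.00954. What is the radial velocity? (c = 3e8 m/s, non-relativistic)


v = (dlambda/lambda) * c = 0.00954 * 3e8 = 2.862e+06

2.862e+06 m/s


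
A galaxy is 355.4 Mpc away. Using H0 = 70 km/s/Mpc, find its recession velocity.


v = H0 * d = 70 * 355.4 = 24878.0

24878.0 km/s


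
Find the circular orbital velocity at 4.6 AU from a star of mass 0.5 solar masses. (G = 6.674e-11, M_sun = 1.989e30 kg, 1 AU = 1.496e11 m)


v = sqrt(GM/r) = sqrt(6.674e-11 * 9.945e+29 / 6.882e+11) = 9820.8885

9820.8885 m/s


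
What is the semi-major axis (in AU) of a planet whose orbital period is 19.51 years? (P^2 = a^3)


a = P^(2/3) = 19.51^(2/3) = 7.2472

7.2472 AU


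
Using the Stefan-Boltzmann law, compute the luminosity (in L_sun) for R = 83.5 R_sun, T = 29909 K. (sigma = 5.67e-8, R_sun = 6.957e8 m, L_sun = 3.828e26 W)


R = 83.5 * 6.957e8 m = 5.809095e+10 m. L = 4*pi*R^2*sigma*T^4 = 4*pi*(5.809095e+10)^2 * 5.67e-8 * 29909^4 = 1.924054864e+33 W. L/L_sun = 1.924054864e+33 / 3.828e26 = 5.026e+06

5.026e+06 L_sun


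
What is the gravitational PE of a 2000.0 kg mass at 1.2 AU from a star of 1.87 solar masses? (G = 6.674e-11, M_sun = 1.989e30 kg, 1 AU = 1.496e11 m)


M = 1.87 * 1.989e30 kg = 3.71943e+30 kg; r = 1.2 AU * 1.496e11 m/AU = 1.7952e+11 m. U = -GM*m/r = -(6.674e-11 * 3.71943e+30 * 2000.0) / 1.7952e+11 = -2.766e+12

-2.766e+12 J


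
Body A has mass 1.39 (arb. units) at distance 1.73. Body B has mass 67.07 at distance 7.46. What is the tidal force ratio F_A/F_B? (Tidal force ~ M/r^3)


Ratio = (M1/r1^3) / (M2/r2^3) = (1.39/1.73^3) / (67.07/7.46^3) = 1.6617

1.6617


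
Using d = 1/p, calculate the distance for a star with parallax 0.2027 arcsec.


d = 1/p = 1/0.2027 = 4.9334

4.9334 pc


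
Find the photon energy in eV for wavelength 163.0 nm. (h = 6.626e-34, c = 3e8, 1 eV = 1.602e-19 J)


E = hc/lambda = 6.626e-34 * 3e8 / 1.630e-07 = 1.220e-18 J = 7.6124 eV

7.6124 eV


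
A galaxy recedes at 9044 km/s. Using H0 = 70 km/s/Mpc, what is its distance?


d = v / H0 = 9044 / 70 = 129.2

129.2 Mpc


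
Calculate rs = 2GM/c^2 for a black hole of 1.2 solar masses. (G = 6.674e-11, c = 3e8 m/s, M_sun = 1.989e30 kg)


M = 1.2 * 1.989e30 kg = 2.3868e+30 kg. rs = 2GM/c^2 = 2 * 6.674e-11 * 2.3868e+30 / (3e8)^2 = 3539.8896

3539.8896 m


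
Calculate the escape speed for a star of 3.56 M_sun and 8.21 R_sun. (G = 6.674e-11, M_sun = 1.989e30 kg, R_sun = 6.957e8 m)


M = 3.56 * 1.989e30 kg = 7.08084e+30 kg; R = 8.21 * 6.957e8 m = 5.711697e+09 m. v_esc = sqrt(2GM/R) = sqrt(2 * 6.674e-11 * 7.08084e+30 / 5.711697e+09) = 406787.7905

406787.7905 m/s


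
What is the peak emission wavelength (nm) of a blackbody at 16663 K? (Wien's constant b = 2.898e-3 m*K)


lam_max = b / T = 2.898e-3 / 16663 = 1.739e-07 m = 173.9183 nm

173.9183 nm


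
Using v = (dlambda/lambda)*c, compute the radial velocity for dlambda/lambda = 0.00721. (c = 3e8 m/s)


v = (dlambda/lambda) * c = 0.00721 * 3e8 = 2.163e+06

2.163e+06 m/s


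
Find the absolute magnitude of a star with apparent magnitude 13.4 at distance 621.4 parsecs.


M = m - 5*log10(d) + 5 = 13.4 - 5*log10(621.4) + 5 = 4.4331

4.4331


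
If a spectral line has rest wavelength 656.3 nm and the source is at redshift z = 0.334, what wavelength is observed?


lam_obs = lam_emit * (1 + z) = 656.3 * (1 + 0.334) = 875.5042

875.5042 nm


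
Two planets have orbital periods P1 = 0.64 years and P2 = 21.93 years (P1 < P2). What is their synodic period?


1/P_syn = |1/P1 - 1/P2| = |1/0.64 - 1/21.93| => P_syn = 0.6592

0.6592 years


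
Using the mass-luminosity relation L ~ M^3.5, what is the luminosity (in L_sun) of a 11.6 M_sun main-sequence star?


L/L_sun = (M/M_sun)^3.5 = 11.6^3.5 = 5316.2202

5316.2202 L_sun


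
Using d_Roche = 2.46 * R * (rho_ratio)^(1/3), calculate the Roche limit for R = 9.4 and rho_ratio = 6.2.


d_Roche = 2.46 * 9.4 * 6.2^(1/3) = 42.4809

42.4809


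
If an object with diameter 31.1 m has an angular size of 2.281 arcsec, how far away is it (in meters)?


D = size / theta_rad, theta_rad = 2.281 * pi/(180*3600) = 1.106e-05, D = 2.812e+06

2.812e+06 m


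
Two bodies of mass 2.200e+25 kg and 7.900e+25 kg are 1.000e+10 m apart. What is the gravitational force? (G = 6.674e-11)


F = G*m1*m2/r^2 = 6.674e-11 * 2.200e+25 * 7.900e+25 / (1.000e+10)^2 = 6.674e-11 * 1.738e+51 / 1.000e+20 = 1.160e+21

1.160e+21 N


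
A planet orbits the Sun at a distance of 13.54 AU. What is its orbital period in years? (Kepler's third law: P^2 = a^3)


P = a^(3/2) = 13.54^1.5 = 49.8228

49.8228 years


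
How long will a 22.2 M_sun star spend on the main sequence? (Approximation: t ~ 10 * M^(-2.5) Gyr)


t = 10 * M^(-2.5) = 10 * 22.2^(-2.5) = 0.0043

0.0043 Gyr


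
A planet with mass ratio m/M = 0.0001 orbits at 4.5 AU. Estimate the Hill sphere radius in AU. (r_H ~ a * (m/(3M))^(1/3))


r_H = a * (m/3M)^(1/3) = 4.5 * (0.0001/3)^(1/3) = 0.1448

0.1448 AU


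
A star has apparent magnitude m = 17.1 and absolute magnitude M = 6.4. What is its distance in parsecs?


d = 10^((m - M + 5)/5) = 10^((17.1 - 6.4 + 5)/5) = 1380.3843

1380.3843 pc


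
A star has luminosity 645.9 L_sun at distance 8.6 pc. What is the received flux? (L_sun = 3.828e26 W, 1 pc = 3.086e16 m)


F = L / (4*pi*d^2) = 2.473e+29 / (4*pi*(2.654e+17)^2) = 2.793e-07

2.793e-07 W/m^2


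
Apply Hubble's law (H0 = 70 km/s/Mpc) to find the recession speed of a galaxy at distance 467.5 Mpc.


v = H0 * d = 70 * 467.5 = 32725.0

32725.0 km/s


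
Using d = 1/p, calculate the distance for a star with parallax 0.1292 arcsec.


d = 1/p = 1/0.1292 = 7.7399

7.7399 pc


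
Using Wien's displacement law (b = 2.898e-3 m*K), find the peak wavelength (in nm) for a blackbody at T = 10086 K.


lam_max = b / T = 2.898e-3 / 10086 = 2.873e-07 m = 287.329 nm

287.329 nm


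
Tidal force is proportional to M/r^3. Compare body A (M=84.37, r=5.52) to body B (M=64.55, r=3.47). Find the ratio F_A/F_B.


Ratio = (M1/r1^3) / (M2/r2^3) = (84.37/5.52^3) / (64.55/3.47^3) = 0.3247

0.3247


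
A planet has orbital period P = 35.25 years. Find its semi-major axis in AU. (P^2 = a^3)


a = P^(2/3) = 35.25^(2/3) = 10.7508

10.7508 AU


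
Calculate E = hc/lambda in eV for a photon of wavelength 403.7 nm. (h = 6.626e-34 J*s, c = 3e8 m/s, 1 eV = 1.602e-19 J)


E = hc/lambda = 6.626e-34 * 3e8 / 4.037e-07 = 4.924e-19 J = 3.0736 eV

3.0736 eV


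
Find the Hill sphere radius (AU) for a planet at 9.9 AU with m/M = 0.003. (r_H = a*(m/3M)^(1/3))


r_H = a * (m/3M)^(1/3) = 9.9 * (0.003/3)^(1/3) = 0.99

0.99 AU


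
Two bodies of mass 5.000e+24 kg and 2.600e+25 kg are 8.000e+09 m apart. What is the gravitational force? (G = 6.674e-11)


F = G*m1*m2/r^2 = 6.674e-11 * 5.000e+24 * 2.600e+25 / (8.000e+09)^2 = 6.674e-11 * 1.300e+50 / 6.400e+19 = 1.356e+20

1.356e+20 N


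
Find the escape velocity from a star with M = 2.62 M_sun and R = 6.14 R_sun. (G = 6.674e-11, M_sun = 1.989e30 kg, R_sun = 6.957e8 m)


M = 2.62 * 1.989e30 kg = 5.21118e+30 kg; R = 6.14 * 6.957e8 m = 4.271598e+09 m. v_esc = sqrt(2GM/R) = sqrt(2 * 6.674e-11 * 5.21118e+30 / 4.271598e+09) = 403534.7588

403534.7588 m/s


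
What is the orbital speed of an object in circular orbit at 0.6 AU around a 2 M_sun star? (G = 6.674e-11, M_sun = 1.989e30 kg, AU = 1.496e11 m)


v = sqrt(GM/r) = sqrt(6.674e-11 * 3.978e+30 / 8.976e+10) = 54385.6181

54385.6181 m/s


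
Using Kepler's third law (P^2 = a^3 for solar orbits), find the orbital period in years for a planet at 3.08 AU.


P = a^(3/2) = 3.08^1.5 = 5.4054

5.4054 years


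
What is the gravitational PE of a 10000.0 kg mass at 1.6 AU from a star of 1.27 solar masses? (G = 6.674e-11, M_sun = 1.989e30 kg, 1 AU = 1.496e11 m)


M = 1.27 * 1.989e30 kg = 2.52603e+30 kg; r = 1.6 AU * 1.496e11 m/AU = 2.3936e+11 m. U = -GM*m/r = -(6.674e-11 * 2.52603e+30 * 10000.0) / 2.3936e+11 = -7.043e+12

-7.043e+12 J


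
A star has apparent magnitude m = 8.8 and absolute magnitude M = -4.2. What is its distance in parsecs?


d = 10^((m - M + 5)/5) = 10^((8.8 - -4.2 + 5)/5) = 3981.0717

3981.0717 pc


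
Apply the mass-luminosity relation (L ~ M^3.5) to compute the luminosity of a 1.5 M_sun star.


L/L_sun = (M/M_sun)^3.5 = 1.5^3.5 = 4.1335

4.1335 L_sun


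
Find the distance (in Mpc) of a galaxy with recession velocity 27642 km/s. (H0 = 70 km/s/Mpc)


d = v / H0 = 27642 / 70 = 394.8857

394.8857 Mpc


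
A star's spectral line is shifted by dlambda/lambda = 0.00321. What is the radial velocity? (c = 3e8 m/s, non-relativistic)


v = (dlambda/lambda) * c = 0.00321 * 3e8 = 963000.0

963000.0 m/s


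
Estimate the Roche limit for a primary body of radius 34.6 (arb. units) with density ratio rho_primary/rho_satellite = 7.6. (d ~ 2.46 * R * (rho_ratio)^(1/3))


d_Roche = 2.46 * 34.6 * 7.6^(1/3) = 167.3462

167.3462


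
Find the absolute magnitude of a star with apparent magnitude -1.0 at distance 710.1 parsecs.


M = m - 5*log10(d) + 5 = -1.0 - 5*log10(710.1) + 5 = -10.2566

-10.2566


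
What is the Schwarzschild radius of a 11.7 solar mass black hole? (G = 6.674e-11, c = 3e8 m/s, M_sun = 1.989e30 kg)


M = 11.7 * 1.989e30 kg = 2.32713e+31 kg. rs = 2GM/c^2 = 2 * 6.674e-11 * 2.32713e+31 / (3e8)^2 = 34513.9236

34513.9236 m


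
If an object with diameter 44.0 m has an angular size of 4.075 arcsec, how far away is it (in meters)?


D = size / theta_rad, theta_rad = 4.075 * pi/(180*3600) = 1.976e-05, D = 2.227e+06

2.227e+06 m


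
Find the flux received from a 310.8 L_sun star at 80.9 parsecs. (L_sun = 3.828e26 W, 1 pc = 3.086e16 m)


F = L / (4*pi*d^2) = 1.190e+29 / (4*pi*(2.497e+18)^2) = 1.519e-09

1.519e-09 W/m^2


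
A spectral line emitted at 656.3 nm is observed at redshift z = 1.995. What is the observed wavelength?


lam_obs = lam_emit * (1 + z) = 656.3 * (1 + 1.995) = 1965.6185

1965.6185 nm


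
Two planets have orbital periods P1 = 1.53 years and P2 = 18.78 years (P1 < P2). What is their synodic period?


1/P_syn = |1/P1 - 1/P2| = |1/1.53 - 1/18.78| => P_syn = 1.6657

1.6657 years


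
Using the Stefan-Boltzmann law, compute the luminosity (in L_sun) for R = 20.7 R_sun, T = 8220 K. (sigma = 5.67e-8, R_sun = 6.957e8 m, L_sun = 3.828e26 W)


R = 20.7 * 6.957e8 m = 1.440099e+10 m. L = 4*pi*R^2*sigma*T^4 = 4*pi*(1.440099e+10)^2 * 5.67e-8 * 8220^4 = 6.746288208e+29 W. L/L_sun = 6.746288208e+29 / 3.828e26 = 1762.3532

1762.3532 L_sun


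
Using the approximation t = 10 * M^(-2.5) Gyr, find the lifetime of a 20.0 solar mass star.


t = 10 * M^(-2.5) = 10 * 20.0^(-2.5) = 0.0056

0.0056 Gyr


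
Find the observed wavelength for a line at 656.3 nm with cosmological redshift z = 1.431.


lam_obs = lam_emit * (1 + z) = 656.3 * (1 + 1.431) = 1595.4653

1595.4653 nm


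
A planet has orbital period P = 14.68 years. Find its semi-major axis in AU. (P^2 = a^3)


a = P^(2/3) = 14.68^(2/3) = 5.9954

5.9954 AU


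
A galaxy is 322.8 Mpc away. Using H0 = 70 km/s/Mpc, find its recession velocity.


v = H0 * d = 70 * 322.8 = 22596.0

22596.0 km/s


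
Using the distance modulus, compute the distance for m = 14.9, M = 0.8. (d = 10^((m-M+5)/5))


d = 10^((m - M + 5)/5) = 10^((14.9 - 0.8 + 5)/5) = 6606.9345

6606.9345 pc


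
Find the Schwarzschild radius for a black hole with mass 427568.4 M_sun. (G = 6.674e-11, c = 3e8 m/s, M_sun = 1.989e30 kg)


M = 427568.4 * 1.989e30 kg = 8.504335476e+35 kg. rs = 2GM/c^2 = 2 * 6.674e-11 * 8.504335476e+35 / (3e8)^2 = 1.261e+09

1.261e+09 m


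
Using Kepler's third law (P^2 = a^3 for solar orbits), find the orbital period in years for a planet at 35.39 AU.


P = a^(3/2) = 35.39^1.5 = 210.5333

210.5333 years


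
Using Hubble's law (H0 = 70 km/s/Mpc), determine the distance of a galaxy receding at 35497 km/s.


d = v / H0 = 35497 / 70 = 507.1

507.1 Mpc


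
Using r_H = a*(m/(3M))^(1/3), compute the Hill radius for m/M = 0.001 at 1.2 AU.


r_H = a * (m/3M)^(1/3) = 1.2 * (0.001/3)^(1/3) = 0.0832

0.0832 AU


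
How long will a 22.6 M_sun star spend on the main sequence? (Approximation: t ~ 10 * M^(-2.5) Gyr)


t = 10 * M^(-2.5) = 10 * 22.6^(-2.5) = 0.0041

0.0041 Gyr


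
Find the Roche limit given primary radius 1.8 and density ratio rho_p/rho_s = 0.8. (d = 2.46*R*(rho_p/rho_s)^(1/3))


d_Roche = 2.46 * 1.8 * 0.8^(1/3) = 4.1106

4.1106


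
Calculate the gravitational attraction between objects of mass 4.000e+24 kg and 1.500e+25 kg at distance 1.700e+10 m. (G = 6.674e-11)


F = G*m1*m2/r^2 = 6.674e-11 * 4.000e+24 * 1.500e+25 / (1.700e+10)^2 = 6.674e-11 * 6.000e+49 / 2.890e+20 = 1.386e+19

1.386e+19 N


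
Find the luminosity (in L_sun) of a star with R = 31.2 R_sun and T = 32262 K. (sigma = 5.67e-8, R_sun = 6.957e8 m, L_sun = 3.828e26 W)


R = 31.2 * 6.957e8 m = 2.170584e+10 m. L = 4*pi*R^2*sigma*T^4 = 4*pi*(2.170584e+10)^2 * 5.67e-8 * 32262^4 = 3.636731725e+32 W. L/L_sun = 3.636731725e+32 / 3.828e26 = 950034.4109

950034.4109 L_sun


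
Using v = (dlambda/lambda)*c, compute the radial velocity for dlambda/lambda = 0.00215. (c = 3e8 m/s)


v = (dlambda/lambda) * c = 0.00215 * 3e8 = 645000.0

645000.0 m/s


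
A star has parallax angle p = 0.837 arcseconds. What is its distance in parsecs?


d = 1/p = 1/0.837 = 1.1947

1.1947 pc


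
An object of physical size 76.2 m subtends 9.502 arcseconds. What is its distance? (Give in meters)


D = size / theta_rad, theta_rad = 9.502 * pi/(180*3600) = 4.607e-05, D = 1.654e+06

1.654e+06 m


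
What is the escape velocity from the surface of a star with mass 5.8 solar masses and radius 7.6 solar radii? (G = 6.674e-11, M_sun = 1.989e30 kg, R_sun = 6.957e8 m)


M = 5.8 * 1.989e30 kg = 1.15362e+31 kg; R = 7.6 * 6.957e8 m = 5.28732e+09 m. v_esc = sqrt(2GM/R) = sqrt(2 * 6.674e-11 * 1.15362e+31 / 5.28732e+09) = 539661.8148

539661.8148 m/s


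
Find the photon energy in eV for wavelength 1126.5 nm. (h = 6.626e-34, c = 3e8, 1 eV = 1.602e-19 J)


E = hc/lambda = 6.626e-34 * 3e8 / 1.127e-06 = 1.765e-19 J = 1.1015 eV

1.1015 eV


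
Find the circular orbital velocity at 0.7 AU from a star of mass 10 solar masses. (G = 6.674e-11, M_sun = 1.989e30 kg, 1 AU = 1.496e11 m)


v = sqrt(GM/r) = sqrt(6.674e-11 * 1.989e+31 / 1.047e+11) = 112588.9259

112588.9259 m/s


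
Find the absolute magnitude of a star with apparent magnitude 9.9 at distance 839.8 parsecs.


M = m - 5*log10(d) + 5 = 9.9 - 5*log10(839.8) + 5 = 0.2791

0.2791


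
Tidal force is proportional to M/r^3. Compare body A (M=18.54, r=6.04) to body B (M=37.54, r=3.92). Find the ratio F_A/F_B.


Ratio = (M1/r1^3) / (M2/r2^3) = (18.54/6.04^3) / (37.54/3.92^3) = 0.135

0.135


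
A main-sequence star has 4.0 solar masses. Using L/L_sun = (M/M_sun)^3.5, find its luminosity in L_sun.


L/L_sun = (M/M_sun)^3.5 = 4.0^3.5 = 128.0

128.0 L_sun


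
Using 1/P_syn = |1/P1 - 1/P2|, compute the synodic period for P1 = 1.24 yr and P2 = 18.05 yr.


1/P_syn = |1/P1 - 1/P2| = |1/1.24 - 1/18.05| => P_syn = 1.3315

1.3315 years


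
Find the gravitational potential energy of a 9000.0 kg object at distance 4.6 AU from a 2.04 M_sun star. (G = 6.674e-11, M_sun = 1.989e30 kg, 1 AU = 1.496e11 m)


M = 2.04 * 1.989e30 kg = 4.05756e+30 kg; r = 4.6 AU * 1.496e11 m/AU = 6.8816e+11 m. U = -GM*m/r = -(6.674e-11 * 4.05756e+30 * 9000.0) / 6.8816e+11 = -3.542e+12

-3.542e+12 J


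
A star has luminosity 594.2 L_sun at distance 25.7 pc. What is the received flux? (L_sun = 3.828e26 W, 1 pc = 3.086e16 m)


F = L / (4*pi*d^2) = 2.275e+29 / (4*pi*(7.931e+17)^2) = 2.878e-08

2.878e-08 W/m^2


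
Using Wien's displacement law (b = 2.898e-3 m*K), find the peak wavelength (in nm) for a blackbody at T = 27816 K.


lam_max = b / T = 2.898e-3 / 27816 = 1.042e-07 m = 104.1846 nm

104.1846 nm


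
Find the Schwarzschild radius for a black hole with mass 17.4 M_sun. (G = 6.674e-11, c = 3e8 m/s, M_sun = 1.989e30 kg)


M = 17.4 * 1.989e30 kg = 3.46086e+31 kg. rs = 2GM/c^2 = 2 * 6.674e-11 * 3.46086e+31 / (3e8)^2 = 51328.3992

51328.3992 m


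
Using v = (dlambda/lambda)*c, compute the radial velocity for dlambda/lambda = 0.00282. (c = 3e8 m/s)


v = (dlambda/lambda) * c = 0.00282 * 3e8 = 846000.0

846000.0 m/s


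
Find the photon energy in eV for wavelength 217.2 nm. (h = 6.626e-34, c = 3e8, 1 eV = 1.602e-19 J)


E = hc/lambda = 6.626e-34 * 3e8 / 2.172e-07 = 9.152e-19 J = 5.7128 eV

5.7128 eV


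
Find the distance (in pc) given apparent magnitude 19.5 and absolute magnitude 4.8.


d = 10^((m - M + 5)/5) = 10^((19.5 - 4.8 + 5)/5) = 8709.6359

8709.6359 pc


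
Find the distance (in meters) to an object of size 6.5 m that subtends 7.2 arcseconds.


D = size / theta_rad, theta_rad = 7.2 * pi/(180*3600) = 3.491e-05, D = 186211.2834

186211.2834 m


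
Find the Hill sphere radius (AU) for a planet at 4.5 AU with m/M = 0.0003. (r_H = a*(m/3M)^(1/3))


r_H = a * (m/3M)^(1/3) = 4.5 * (0.0003/3)^(1/3) = 0.2089

0.2089 AU


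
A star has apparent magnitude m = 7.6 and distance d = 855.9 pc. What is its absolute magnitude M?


M = m - 5*log10(d) + 5 = 7.6 - 5*log10(855.9) + 5 = -2.0621

-2.0621


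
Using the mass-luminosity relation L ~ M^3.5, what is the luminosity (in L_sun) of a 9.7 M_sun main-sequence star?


L/L_sun = (M/M_sun)^3.5 = 9.7^3.5 = 2842.5039

2842.5039 L_sun


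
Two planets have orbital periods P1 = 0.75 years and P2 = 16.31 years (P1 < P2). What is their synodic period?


1/P_syn = |1/P1 - 1/P2| = |1/0.75 - 1/16.31| => P_syn = 0.7862

0.7862 years


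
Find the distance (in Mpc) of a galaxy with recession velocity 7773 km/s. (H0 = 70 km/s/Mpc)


d = v / H0 = 7773 / 70 = 111.0429

111.0429 Mpc


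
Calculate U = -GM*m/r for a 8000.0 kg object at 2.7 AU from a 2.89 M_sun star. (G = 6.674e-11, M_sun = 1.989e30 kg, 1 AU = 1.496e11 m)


M = 2.89 * 1.989e30 kg = 5.74821e+30 kg; r = 2.7 AU * 1.496e11 m/AU = 4.0392e+11 m. U = -GM*m/r = -(6.674e-11 * 5.74821e+30 * 8000.0) / 4.0392e+11 = -7.598e+12

-7.598e+12 J


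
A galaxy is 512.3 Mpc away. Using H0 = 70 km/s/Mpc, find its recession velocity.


v = H0 * d = 70 * 512.3 = 35861.0

35861.0 km/s


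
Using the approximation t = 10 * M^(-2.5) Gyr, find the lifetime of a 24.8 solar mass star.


t = 10 * M^(-2.5) = 10 * 24.8^(-2.5) = 0.0033

0.0033 Gyr


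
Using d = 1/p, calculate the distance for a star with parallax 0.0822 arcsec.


d = 1/p = 1/0.0822 = 12.1655

12.1655 pc


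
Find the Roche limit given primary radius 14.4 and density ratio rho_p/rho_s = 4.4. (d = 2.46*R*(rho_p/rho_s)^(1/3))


d_Roche = 2.46 * 14.4 * 4.4^(1/3) = 58.0473

58.0473


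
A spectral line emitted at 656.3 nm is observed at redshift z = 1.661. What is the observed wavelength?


lam_obs = lam_emit * (1 + z) = 656.3 * (1 + 1.661) = 1746.4143

1746.4143 nm


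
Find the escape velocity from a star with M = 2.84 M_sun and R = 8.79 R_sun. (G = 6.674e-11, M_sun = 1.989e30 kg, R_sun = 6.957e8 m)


M = 2.84 * 1.989e30 kg = 5.64876e+30 kg; R = 8.79 * 6.957e8 m = 6.115203e+09 m. v_esc = sqrt(2GM/R) = sqrt(2 * 6.674e-11 * 5.64876e+30 / 6.115203e+09) = 351139.124

351139.124 m/s


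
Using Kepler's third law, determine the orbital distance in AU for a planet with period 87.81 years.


a = P^(2/3) = 87.81^(2/3) = 19.7559

19.7559 AU


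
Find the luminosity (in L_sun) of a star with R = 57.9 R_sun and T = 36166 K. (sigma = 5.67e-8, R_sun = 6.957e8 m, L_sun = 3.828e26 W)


R = 57.9 * 6.957e8 m = 4.028103e+10 m. L = 4*pi*R^2*sigma*T^4 = 4*pi*(4.028103e+10)^2 * 5.67e-8 * 36166^4 = 1.97786192e+33 W. L/L_sun = 1.97786192e+33 / 3.828e26 = 5.167e+06

5.167e+06 L_sun


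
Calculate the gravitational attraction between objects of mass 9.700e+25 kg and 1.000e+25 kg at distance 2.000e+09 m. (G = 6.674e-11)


F = G*m1*m2/r^2 = 6.674e-11 * 9.700e+25 * 1.000e+25 / (2.000e+09)^2 = 6.674e-11 * 9.700e+50 / 4.000e+18 = 1.618e+22

1.618e+22 N


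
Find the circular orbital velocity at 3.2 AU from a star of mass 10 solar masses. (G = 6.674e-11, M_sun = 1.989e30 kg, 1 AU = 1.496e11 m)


v = sqrt(GM/r) = sqrt(6.674e-11 * 1.989e+31 / 4.787e+11) = 52658.6483

52658.6483 m/s


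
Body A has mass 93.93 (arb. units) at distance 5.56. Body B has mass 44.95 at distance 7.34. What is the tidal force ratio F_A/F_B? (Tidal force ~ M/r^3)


Ratio = (M1/r1^3) / (M2/r2^3) = (93.93/5.56^3) / (44.95/7.34^3) = 4.8077

4.8077


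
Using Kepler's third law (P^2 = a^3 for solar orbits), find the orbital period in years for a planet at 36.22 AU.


P = a^(3/2) = 36.22^1.5 = 217.983

217.983 years


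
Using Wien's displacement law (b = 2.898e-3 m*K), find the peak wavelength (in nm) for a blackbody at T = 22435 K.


lam_max = b / T = 2.898e-3 / 22435 = 1.292e-07 m = 129.1732 nm

129.1732 nm


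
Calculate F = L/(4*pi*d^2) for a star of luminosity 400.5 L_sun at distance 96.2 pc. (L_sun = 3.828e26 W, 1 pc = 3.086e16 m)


F = L / (4*pi*d^2) = 1.533e+29 / (4*pi*(2.969e+18)^2) = 1.384e-09

1.384e-09 W/m^2


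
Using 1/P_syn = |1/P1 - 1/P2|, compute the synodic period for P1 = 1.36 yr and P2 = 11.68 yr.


1/P_syn = |1/P1 - 1/P2| = |1/1.36 - 1/11.68| => P_syn = 1.5392

1.5392 years


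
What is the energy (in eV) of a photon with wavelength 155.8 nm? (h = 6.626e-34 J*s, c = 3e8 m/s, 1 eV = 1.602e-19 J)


E = hc/lambda = 6.626e-34 * 3e8 / 1.558e-07 = 1.276e-18 J = 7.9642 eV

7.9642 eV


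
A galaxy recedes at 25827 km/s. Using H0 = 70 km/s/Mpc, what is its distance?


d = v / H0 = 25827 / 70 = 368.9571

368.9571 Mpc


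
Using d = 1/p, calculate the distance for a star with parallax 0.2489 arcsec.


d = 1/p = 1/0.2489 = 4.0177

4.0177 pc


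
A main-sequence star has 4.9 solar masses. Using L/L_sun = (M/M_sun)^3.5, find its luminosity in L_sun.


L/L_sun = (M/M_sun)^3.5 = 4.9^3.5 = 260.4272

260.4272 L_sun


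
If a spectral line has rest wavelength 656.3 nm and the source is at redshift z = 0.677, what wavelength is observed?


lam_obs = lam_emit * (1 + z) = 656.3 * (1 + 0.677) = 1100.6151

1100.6151 nm


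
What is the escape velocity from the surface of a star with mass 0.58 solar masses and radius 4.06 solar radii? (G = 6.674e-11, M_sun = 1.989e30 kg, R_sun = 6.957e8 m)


M = 0.58 * 1.989e30 kg = 1.15362e+30 kg; R = 4.06 * 6.957e8 m = 2.824542e+09 m. v_esc = sqrt(2GM/R) = sqrt(2 * 6.674e-11 * 1.15362e+30 / 2.824542e+09) = 233488.4859

233488.4859 m/s


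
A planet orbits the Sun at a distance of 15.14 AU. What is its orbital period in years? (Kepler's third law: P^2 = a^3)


P = a^(3/2) = 15.14^1.5 = 58.91

58.91 years


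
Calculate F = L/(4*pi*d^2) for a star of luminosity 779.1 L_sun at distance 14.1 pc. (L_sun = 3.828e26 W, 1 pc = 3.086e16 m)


F = L / (4*pi*d^2) = 2.982e+29 / (4*pi*(4.351e+17)^2) = 1.254e-07

1.254e-07 W/m^2


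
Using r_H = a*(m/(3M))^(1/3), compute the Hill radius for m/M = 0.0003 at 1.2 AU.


r_H = a * (m/3M)^(1/3) = 1.2 * (0.0003/3)^(1/3) = 0.0557

0.0557 AU


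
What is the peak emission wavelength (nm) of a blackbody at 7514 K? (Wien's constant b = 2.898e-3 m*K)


lam_max = b / T = 2.898e-3 / 7514 = 3.857e-07 m = 385.6801 nm

385.6801 nm


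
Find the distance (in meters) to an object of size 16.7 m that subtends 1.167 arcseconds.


D = size / theta_rad, theta_rad = 1.167 * pi/(180*3600) = 5.658e-06, D = 2.952e+06

2.952e+06 m


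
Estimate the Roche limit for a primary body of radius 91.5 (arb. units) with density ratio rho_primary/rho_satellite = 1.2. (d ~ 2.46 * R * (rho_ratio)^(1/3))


d_Roche = 2.46 * 91.5 * 1.2^(1/3) = 239.1938

239.1938


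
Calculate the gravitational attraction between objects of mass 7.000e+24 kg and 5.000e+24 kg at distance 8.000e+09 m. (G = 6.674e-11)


F = G*m1*m2/r^2 = 6.674e-11 * 7.000e+24 * 5.000e+24 / (8.000e+09)^2 = 6.674e-11 * 3.500e+49 / 6.400e+19 = 3.650e+19

3.650e+19 N


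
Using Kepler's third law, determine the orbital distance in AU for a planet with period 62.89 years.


a = P^(2/3) = 62.89^(2/3) = 15.8145

15.8145 AU


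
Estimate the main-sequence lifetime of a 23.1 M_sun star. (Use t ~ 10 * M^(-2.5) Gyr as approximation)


t = 10 * M^(-2.5) = 10 * 23.1^(-2.5) = 0.0039

0.0039 Gyr


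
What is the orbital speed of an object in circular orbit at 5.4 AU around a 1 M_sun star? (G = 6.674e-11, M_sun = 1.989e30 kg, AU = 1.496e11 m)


v = sqrt(GM/r) = sqrt(6.674e-11 * 1.989e+30 / 8.078e+11) = 12818.8131

12818.8131 m/s


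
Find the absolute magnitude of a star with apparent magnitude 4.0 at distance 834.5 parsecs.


M = m - 5*log10(d) + 5 = 4.0 - 5*log10(834.5) + 5 = -5.6071

-5.6071


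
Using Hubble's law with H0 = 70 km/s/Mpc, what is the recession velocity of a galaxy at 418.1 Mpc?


v = H0 * d = 70 * 418.1 = 29267.0

29267.0 km/s


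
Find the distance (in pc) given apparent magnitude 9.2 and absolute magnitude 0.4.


d = 10^((m - M + 5)/5) = 10^((9.2 - 0.4 + 5)/5) = 575.4399

575.4399 pc


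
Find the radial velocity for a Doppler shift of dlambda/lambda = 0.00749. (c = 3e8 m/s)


v = (dlambda/lambda) * c = 0.00749 * 3e8 = 2.247e+06

2.247e+06 m/s


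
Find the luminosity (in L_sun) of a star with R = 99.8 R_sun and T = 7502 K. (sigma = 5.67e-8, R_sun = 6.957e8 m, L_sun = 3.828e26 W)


R = 99.8 * 6.957e8 m = 6.943086e+10 m. L = 4*pi*R^2*sigma*T^4 = 4*pi*(6.943086e+10)^2 * 5.67e-8 * 7502^4 = 1.087943274e+31 W. L/L_sun = 1.087943274e+31 / 3.828e26 = 28420.6707

28420.6707 L_sun


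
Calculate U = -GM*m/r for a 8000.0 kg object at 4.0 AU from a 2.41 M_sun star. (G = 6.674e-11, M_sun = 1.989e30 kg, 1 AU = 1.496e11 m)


M = 2.41 * 1.989e30 kg = 4.79349e+30 kg; r = 4.0 AU * 1.496e11 m/AU = 5.984e+11 m. U = -GM*m/r = -(6.674e-11 * 4.79349e+30 * 8000.0) / 5.984e+11 = -4.277e+12

-4.277e+12 J


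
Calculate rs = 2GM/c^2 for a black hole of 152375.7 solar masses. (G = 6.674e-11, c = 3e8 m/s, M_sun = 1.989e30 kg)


M = 152375.7 * 1.989e30 kg = 3.030752673e+35 kg. rs = 2GM/c^2 = 2 * 6.674e-11 * 3.030752673e+35 / (3e8)^2 = 4.495e+08

4.495e+08 m


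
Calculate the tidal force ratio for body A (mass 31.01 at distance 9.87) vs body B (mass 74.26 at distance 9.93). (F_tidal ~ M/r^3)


Ratio = (M1/r1^3) / (M2/r2^3) = (31.01/9.87^3) / (74.26/9.93^3) = 0.4252

0.4252


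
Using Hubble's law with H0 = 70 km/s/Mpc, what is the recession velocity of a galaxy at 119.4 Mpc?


v = H0 * d = 70 * 119.4 = 8358.0

8358.0 km/s


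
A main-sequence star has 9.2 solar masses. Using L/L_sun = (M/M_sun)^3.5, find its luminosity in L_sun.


L/L_sun = (M/M_sun)^3.5 = 9.2^3.5 = 2361.8776

2361.8776 L_sun


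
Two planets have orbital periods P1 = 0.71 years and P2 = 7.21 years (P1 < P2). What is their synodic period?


1/P_syn = |1/P1 - 1/P2| = |1/0.71 - 1/7.21| => P_syn = 0.7876

0.7876 years


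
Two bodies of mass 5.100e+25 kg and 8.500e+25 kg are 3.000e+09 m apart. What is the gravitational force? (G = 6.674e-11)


F = G*m1*m2/r^2 = 6.674e-11 * 5.100e+25 * 8.500e+25 / (3.000e+09)^2 = 6.674e-11 * 4.335e+51 / 9.000e+18 = 3.215e+22

3.215e+22 N


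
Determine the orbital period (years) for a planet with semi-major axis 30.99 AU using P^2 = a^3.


P = a^(3/2) = 30.99^1.5 = 172.5172

172.5172 years


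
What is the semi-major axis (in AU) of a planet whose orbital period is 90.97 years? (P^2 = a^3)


a = P^(2/3) = 90.97^(2/3) = 20.227

20.227 AU


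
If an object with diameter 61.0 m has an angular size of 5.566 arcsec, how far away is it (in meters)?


D = size / theta_rad, theta_rad = 5.566 * pi/(180*3600) = 2.698e-05, D = 2.261e+06

2.261e+06 m


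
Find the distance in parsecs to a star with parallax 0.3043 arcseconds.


d = 1/p = 1/0.3043 = 3.2862

3.2862 pc


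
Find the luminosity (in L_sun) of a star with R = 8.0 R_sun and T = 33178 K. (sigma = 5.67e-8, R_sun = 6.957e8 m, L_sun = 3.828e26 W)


R = 8.0 * 6.957e8 m = 5.5656e+09 m. L = 4*pi*R^2*sigma*T^4 = 4*pi*(5.5656e+09)^2 * 5.67e-8 * 33178^4 = 2.674346741e+31 W. L/L_sun = 2.674346741e+31 / 3.828e26 = 69862.7675

69862.7675 L_sun


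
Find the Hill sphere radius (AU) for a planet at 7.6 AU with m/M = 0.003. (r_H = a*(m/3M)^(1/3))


r_H = a * (m/3M)^(1/3) = 7.6 * (0.003/3)^(1/3) = 0.76

0.76 AU


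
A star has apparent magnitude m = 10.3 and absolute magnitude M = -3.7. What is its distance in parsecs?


d = 10^((m - M + 5)/5) = 10^((10.3 - -3.7 + 5)/5) = 6309.5734

6309.5734 pc


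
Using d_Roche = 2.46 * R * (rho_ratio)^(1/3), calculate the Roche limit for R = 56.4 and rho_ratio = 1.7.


d_Roche = 2.46 * 56.4 * 1.7^(1/3) = 165.5886

165.5886


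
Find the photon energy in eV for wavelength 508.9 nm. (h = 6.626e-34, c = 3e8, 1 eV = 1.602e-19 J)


E = hc/lambda = 6.626e-34 * 3e8 / 5.089e-07 = 3.906e-19 J = 2.4382 eV

2.4382 eV


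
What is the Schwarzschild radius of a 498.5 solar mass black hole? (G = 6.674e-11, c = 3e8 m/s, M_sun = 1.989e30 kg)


M = 498.5 * 1.989e30 kg = 9.915165e+32 kg. rs = 2GM/c^2 = 2 * 6.674e-11 * 9.915165e+32 / (3e8)^2 = 1.471e+06

1.471e+06 m


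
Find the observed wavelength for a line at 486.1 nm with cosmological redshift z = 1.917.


lam_obs = lam_emit * (1 + z) = 486.1 * (1 + 1.917) = 1417.9537

1417.9537 nm


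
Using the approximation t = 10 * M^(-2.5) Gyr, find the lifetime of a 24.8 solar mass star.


t = 10 * M^(-2.5) = 10 * 24.8^(-2.5) = 0.0033

0.0033 Gyr


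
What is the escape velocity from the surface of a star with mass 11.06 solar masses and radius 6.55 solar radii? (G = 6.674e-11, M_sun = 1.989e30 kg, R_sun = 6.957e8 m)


M = 11.06 * 1.989e30 kg = 2.199834e+31 kg; R = 6.55 * 6.957e8 m = 4.556835e+09 m. v_esc = sqrt(2GM/R) = sqrt(2 * 6.674e-11 * 2.199834e+31 / 4.556835e+09) = 802733.5275

802733.5275 m/s


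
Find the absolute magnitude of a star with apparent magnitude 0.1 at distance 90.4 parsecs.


M = m - 5*log10(d) + 5 = 0.1 - 5*log10(90.4) + 5 = -4.6808

-4.6808


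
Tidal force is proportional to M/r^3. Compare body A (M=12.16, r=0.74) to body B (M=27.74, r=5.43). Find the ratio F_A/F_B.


Ratio = (M1/r1^3) / (M2/r2^3) = (12.16/0.74^3) / (27.74/5.43^3) = 173.1934

173.1934


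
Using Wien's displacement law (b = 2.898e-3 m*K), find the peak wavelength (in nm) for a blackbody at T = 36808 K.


lam_max = b / T = 2.898e-3 / 36808 = 7.873e-08 m = 78.7329 nm

78.7329 nm


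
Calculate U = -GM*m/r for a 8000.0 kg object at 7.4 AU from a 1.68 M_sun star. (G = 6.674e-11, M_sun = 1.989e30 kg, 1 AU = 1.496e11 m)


M = 1.68 * 1.989e30 kg = 3.34152e+30 kg; r = 7.4 AU * 1.496e11 m/AU = 1.10704e+12 m. U = -GM*m/r = -(6.674e-11 * 3.34152e+30 * 8000.0) / 1.10704e+12 = -1.612e+12

-1.612e+12 J


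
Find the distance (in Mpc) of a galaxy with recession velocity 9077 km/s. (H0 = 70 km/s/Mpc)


d = v / H0 = 9077 / 70 = 129.6714

129.6714 Mpc


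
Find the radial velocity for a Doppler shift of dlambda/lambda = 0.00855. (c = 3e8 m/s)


v = (dlambda/lambda) * c = 0.00855 * 3e8 = 2.565e+06

2.565e+06 m/s


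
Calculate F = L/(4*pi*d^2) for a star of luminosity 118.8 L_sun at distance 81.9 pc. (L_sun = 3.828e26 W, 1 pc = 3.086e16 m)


F = L / (4*pi*d^2) = 4.548e+28 / (4*pi*(2.527e+18)^2) = 5.665e-10

5.665e-10 W/m^2


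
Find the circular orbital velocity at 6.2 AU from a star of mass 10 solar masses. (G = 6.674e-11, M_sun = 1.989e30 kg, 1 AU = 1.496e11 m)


v = sqrt(GM/r) = sqrt(6.674e-11 * 1.989e+31 / 9.275e+11) = 37831.0897

37831.0897 m/s


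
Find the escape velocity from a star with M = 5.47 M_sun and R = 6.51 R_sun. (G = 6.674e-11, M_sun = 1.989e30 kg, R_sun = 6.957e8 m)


M = 5.47 * 1.989e30 kg = 1.087983e+31 kg; R = 6.51 * 6.957e8 m = 4.529007e+09 m. v_esc = sqrt(2GM/R) = sqrt(2 * 6.674e-11 * 1.087983e+31 / 4.529007e+09) = 566262.3119

566262.3119 m/s


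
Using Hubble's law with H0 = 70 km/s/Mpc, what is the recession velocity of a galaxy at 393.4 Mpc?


v = H0 * d = 70 * 393.4 = 27538.0

27538.0 km/s


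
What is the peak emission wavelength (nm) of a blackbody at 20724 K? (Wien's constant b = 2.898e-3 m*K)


lam_max = b / T = 2.898e-3 / 20724 = 1.398e-07 m = 139.8379 nm

139.8379 nm


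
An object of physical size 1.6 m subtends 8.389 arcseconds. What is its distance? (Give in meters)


D = size / theta_rad, theta_rad = 8.389 * pi/(180*3600) = 4.067e-05, D = 39340.0513

39340.0513 m


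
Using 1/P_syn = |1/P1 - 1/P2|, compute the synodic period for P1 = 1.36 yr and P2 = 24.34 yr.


1/P_syn = |1/P1 - 1/P2| = |1/1.36 - 1/24.34| => P_syn = 1.4405

1.4405 years


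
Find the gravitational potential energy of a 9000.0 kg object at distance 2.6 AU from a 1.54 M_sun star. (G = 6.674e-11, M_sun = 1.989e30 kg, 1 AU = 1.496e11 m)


M = 1.54 * 1.989e30 kg = 3.06306e+30 kg; r = 2.6 AU * 1.496e11 m/AU = 3.8896e+11 m. U = -GM*m/r = -(6.674e-11 * 3.06306e+30 * 9000.0) / 3.8896e+11 = -4.730e+12

-4.730e+12 J
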